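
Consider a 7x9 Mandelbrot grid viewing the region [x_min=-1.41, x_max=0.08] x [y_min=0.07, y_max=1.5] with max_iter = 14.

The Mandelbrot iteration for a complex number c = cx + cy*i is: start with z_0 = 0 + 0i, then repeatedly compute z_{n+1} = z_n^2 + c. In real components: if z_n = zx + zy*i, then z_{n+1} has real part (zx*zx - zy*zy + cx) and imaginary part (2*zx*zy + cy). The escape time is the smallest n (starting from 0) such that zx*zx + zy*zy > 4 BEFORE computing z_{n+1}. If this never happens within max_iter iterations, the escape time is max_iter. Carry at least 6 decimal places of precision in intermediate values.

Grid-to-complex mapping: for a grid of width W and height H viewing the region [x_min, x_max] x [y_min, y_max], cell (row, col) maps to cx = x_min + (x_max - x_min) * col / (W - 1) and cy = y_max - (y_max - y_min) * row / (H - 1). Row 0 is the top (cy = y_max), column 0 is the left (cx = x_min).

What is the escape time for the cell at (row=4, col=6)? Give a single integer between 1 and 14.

z_0 = 0 + 0i, c = 0.0800 + 0.7850i
Iter 1: z = 0.0800 + 0.7850i, |z|^2 = 0.6226
Iter 2: z = -0.5298 + 0.9106i, |z|^2 = 1.1099
Iter 3: z = -0.4685 + -0.1799i, |z|^2 = 0.2518
Iter 4: z = 0.2671 + 0.9536i, |z|^2 = 0.9806
Iter 5: z = -0.7580 + 1.2944i, |z|^2 = 2.2500
Iter 6: z = -1.0210 + -1.1772i, |z|^2 = 2.4282
Iter 7: z = -0.2634 + 3.1888i, |z|^2 = 10.2379
Escaped at iteration 7

Answer: 7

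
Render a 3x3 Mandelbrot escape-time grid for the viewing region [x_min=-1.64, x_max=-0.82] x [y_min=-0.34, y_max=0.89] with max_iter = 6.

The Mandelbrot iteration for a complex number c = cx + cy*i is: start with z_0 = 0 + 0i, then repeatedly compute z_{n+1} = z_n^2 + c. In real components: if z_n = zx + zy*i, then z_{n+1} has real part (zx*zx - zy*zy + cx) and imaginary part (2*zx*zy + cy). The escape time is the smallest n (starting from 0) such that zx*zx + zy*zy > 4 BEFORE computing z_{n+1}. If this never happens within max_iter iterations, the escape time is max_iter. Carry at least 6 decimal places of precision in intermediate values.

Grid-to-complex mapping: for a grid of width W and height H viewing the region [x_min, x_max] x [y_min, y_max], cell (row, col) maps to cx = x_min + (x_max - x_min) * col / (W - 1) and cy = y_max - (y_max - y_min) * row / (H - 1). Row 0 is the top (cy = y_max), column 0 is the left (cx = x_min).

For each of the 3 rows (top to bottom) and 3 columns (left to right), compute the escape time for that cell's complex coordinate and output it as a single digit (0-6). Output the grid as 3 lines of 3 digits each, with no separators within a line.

Answer: 234
466
466

Derivation:
(row=0, col=0): c = -1.6400 + 0.8900i → escape time 2
(row=0, col=1): c = -1.2300 + 0.8900i → escape time 3
(row=0, col=2): c = -0.8200 + 0.8900i → escape time 4
(row=1, col=0): c = -1.6400 + 0.2750i → escape time 4
(row=1, col=1): c = -1.2300 + 0.2750i → escape time 6
(row=1, col=2): c = -0.8200 + 0.2750i → escape time 6
(row=2, col=0): c = -1.6400 + -0.3400i → escape time 4
(row=2, col=1): c = -1.2300 + -0.3400i → escape time 6
(row=2, col=2): c = -0.8200 + -0.3400i → escape time 6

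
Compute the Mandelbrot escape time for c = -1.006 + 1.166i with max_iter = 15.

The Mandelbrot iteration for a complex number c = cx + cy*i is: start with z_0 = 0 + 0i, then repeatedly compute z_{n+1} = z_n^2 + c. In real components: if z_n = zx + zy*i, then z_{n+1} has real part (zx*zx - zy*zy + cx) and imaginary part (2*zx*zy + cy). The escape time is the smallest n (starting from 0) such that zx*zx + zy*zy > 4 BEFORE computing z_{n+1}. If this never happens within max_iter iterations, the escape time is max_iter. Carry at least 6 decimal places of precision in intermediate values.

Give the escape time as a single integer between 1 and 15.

Answer: 3

Derivation:
z_0 = 0 + 0i, c = -1.0060 + 1.1660i
Iter 1: z = -1.0060 + 1.1660i, |z|^2 = 2.3716
Iter 2: z = -1.3535 + -1.1800i, |z|^2 = 3.2244
Iter 3: z = -0.5664 + 4.3603i, |z|^2 = 19.3329
Escaped at iteration 3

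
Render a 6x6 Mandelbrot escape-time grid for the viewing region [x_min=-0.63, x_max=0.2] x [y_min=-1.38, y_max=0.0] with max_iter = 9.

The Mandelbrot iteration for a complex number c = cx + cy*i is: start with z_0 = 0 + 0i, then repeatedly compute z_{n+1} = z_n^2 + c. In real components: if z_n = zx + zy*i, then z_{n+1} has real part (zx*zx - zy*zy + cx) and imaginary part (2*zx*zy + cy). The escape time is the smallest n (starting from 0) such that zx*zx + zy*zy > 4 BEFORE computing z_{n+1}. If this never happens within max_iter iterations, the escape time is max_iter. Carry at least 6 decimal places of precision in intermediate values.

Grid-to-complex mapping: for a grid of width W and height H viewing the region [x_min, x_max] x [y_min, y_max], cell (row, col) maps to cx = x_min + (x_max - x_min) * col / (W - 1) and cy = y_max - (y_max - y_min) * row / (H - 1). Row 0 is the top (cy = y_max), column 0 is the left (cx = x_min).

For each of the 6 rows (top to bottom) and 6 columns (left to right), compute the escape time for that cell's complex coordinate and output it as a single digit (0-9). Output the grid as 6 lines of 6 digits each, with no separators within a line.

Answer: 999999
999999
999999
459995
344643
222222

Derivation:
(row=0, col=0): c = -0.6300 + 0.0000i → escape time 9
(row=0, col=1): c = -0.4640 + 0.0000i → escape time 9
(row=0, col=2): c = -0.2980 + 0.0000i → escape time 9
(row=0, col=3): c = -0.1320 + 0.0000i → escape time 9
(row=0, col=4): c = 0.0340 + 0.0000i → escape time 9
(row=0, col=5): c = 0.2000 + 0.0000i → escape time 9
(row=1, col=0): c = -0.6300 + -0.2760i → escape time 9
(row=1, col=1): c = -0.4640 + -0.2760i → escape time 9
(row=1, col=2): c = -0.2980 + -0.2760i → escape time 9
(row=1, col=3): c = -0.1320 + -0.2760i → escape time 9
(row=1, col=4): c = 0.0340 + -0.2760i → escape time 9
(row=1, col=5): c = 0.2000 + -0.2760i → escape time 9
(row=2, col=0): c = -0.6300 + -0.5520i → escape time 9
(row=2, col=1): c = -0.4640 + -0.5520i → escape time 9
(row=2, col=2): c = -0.2980 + -0.5520i → escape time 9
(row=2, col=3): c = -0.1320 + -0.5520i → escape time 9
(row=2, col=4): c = 0.0340 + -0.5520i → escape time 9
(row=2, col=5): c = 0.2000 + -0.5520i → escape time 9
(row=3, col=0): c = -0.6300 + -0.8280i → escape time 4
(row=3, col=1): c = -0.4640 + -0.8280i → escape time 5
(row=3, col=2): c = -0.2980 + -0.8280i → escape time 9
(row=3, col=3): c = -0.1320 + -0.8280i → escape time 9
(row=3, col=4): c = 0.0340 + -0.8280i → escape time 9
(row=3, col=5): c = 0.2000 + -0.8280i → escape time 5
(row=4, col=0): c = -0.6300 + -1.1040i → escape time 3
(row=4, col=1): c = -0.4640 + -1.1040i → escape time 4
(row=4, col=2): c = -0.2980 + -1.1040i → escape time 4
(row=4, col=3): c = -0.1320 + -1.1040i → escape time 6
(row=4, col=4): c = 0.0340 + -1.1040i → escape time 4
(row=4, col=5): c = 0.2000 + -1.1040i → escape time 3
(row=5, col=0): c = -0.6300 + -1.3800i → escape time 2
(row=5, col=1): c = -0.4640 + -1.3800i → escape time 2
(row=5, col=2): c = -0.2980 + -1.3800i → escape time 2
(row=5, col=3): c = -0.1320 + -1.3800i → escape time 2
(row=5, col=4): c = 0.0340 + -1.3800i → escape time 2
(row=5, col=5): c = 0.2000 + -1.3800i → escape time 2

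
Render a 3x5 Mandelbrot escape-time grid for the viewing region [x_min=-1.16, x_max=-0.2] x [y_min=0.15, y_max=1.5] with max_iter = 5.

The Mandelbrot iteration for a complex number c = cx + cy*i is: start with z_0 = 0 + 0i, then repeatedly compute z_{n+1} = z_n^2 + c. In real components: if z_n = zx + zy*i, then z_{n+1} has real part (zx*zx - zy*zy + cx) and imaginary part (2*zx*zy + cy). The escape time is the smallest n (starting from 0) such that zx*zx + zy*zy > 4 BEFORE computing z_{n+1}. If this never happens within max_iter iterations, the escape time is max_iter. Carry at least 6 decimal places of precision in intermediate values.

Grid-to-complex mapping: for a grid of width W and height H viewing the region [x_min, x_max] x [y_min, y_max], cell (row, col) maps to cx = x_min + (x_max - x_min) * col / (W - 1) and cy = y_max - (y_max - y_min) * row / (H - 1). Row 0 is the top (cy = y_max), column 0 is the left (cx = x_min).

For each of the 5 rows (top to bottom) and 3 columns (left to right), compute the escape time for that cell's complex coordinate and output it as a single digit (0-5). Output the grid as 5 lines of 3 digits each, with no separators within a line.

(row=0, col=0): c = -1.1600 + 1.5000i → escape time 2
(row=0, col=1): c = -0.6800 + 1.5000i → escape time 2
(row=0, col=2): c = -0.2000 + 1.5000i → escape time 2
(row=1, col=0): c = -1.1600 + 1.1625i → escape time 3
(row=1, col=1): c = -0.6800 + 1.1625i → escape time 3
(row=1, col=2): c = -0.2000 + 1.1625i → escape time 4
(row=2, col=0): c = -1.1600 + 0.8250i → escape time 3
(row=2, col=1): c = -0.6800 + 0.8250i → escape time 4
(row=2, col=2): c = -0.2000 + 0.8250i → escape time 5
(row=3, col=0): c = -1.1600 + 0.4875i → escape time 5
(row=3, col=1): c = -0.6800 + 0.4875i → escape time 5
(row=3, col=2): c = -0.2000 + 0.4875i → escape time 5
(row=4, col=0): c = -1.1600 + 0.1500i → escape time 5
(row=4, col=1): c = -0.6800 + 0.1500i → escape time 5
(row=4, col=2): c = -0.2000 + 0.1500i → escape time 5

Answer: 222
334
345
555
555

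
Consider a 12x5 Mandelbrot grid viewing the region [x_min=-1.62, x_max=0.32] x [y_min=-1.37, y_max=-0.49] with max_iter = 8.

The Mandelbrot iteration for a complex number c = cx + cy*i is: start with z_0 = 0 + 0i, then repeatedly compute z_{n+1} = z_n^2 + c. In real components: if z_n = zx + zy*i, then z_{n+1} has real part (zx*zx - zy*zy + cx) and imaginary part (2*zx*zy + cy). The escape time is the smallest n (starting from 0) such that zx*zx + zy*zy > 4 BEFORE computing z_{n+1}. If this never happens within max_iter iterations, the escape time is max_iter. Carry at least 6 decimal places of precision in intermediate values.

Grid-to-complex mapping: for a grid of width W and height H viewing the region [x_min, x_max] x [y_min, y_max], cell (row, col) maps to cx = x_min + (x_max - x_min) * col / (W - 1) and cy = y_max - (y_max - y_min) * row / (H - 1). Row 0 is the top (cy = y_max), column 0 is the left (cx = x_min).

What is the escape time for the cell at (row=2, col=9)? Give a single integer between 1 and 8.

Answer: 8

Derivation:
z_0 = 0 + 0i, c = -0.0327 + -0.9300i
Iter 1: z = -0.0327 + -0.9300i, |z|^2 = 0.8660
Iter 2: z = -0.8966 + -0.8691i, |z|^2 = 1.5592
Iter 3: z = 0.0157 + 0.6284i, |z|^2 = 0.3952
Iter 4: z = -0.4274 + -0.9103i, |z|^2 = 1.0113
Iter 5: z = -0.6786 + -0.1519i, |z|^2 = 0.4836
Iter 6: z = 0.4047 + -0.7239i, |z|^2 = 0.6878
Iter 7: z = -0.3929 + -1.5159i, |z|^2 = 2.4525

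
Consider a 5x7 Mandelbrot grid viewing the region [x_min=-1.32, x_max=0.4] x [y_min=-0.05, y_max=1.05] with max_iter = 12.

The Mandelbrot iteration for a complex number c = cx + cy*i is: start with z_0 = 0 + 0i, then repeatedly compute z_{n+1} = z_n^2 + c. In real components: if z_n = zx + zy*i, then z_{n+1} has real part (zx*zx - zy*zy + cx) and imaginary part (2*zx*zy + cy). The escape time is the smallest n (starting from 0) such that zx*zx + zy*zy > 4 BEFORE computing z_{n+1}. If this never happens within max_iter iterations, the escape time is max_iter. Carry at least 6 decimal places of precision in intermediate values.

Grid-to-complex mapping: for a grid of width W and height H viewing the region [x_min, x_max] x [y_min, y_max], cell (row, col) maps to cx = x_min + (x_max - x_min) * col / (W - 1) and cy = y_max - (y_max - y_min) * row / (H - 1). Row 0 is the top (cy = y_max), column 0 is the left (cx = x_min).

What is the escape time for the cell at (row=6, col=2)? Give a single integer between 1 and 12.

Answer: 12

Derivation:
z_0 = 0 + 0i, c = -0.4600 + -0.0500i
Iter 1: z = -0.4600 + -0.0500i, |z|^2 = 0.2141
Iter 2: z = -0.2509 + -0.0040i, |z|^2 = 0.0630
Iter 3: z = -0.3971 + -0.0480i, |z|^2 = 0.1600
Iter 4: z = -0.3046 + -0.0119i, |z|^2 = 0.0929
Iter 5: z = -0.3673 + -0.0428i, |z|^2 = 0.1368
Iter 6: z = -0.3269 + -0.0186i, |z|^2 = 0.1072
Iter 7: z = -0.3535 + -0.0378i, |z|^2 = 0.1264
Iter 8: z = -0.3365 + -0.0232i, |z|^2 = 0.1138
Iter 9: z = -0.3473 + -0.0344i, |z|^2 = 0.1218
Iter 10: z = -0.3405 + -0.0261i, |z|^2 = 0.1167
Iter 11: z = -0.3447 + -0.0322i, |z|^2 = 0.1199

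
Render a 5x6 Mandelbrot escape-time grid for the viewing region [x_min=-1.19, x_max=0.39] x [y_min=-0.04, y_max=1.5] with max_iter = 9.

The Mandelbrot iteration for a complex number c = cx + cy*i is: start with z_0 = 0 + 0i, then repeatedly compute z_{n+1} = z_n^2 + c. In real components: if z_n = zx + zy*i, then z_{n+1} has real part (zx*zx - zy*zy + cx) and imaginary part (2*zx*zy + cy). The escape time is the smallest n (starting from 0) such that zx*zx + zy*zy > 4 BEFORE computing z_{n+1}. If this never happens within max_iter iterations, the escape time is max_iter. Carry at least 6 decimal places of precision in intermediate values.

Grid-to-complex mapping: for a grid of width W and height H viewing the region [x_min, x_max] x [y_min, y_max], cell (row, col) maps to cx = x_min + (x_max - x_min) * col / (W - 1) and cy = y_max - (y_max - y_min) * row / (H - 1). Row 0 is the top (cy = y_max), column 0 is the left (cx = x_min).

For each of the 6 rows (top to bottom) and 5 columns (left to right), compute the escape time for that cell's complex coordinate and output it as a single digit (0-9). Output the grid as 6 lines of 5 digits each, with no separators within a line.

Answer: 22222
23332
34583
45999
99999
99997

Derivation:
(row=0, col=0): c = -1.1900 + 1.5000i → escape time 2
(row=0, col=1): c = -0.7950 + 1.5000i → escape time 2
(row=0, col=2): c = -0.4000 + 1.5000i → escape time 2
(row=0, col=3): c = -0.0050 + 1.5000i → escape time 2
(row=0, col=4): c = 0.3900 + 1.5000i → escape time 2
(row=1, col=0): c = -1.1900 + 1.1920i → escape time 2
(row=1, col=1): c = -0.7950 + 1.1920i → escape time 3
(row=1, col=2): c = -0.4000 + 1.1920i → escape time 3
(row=1, col=3): c = -0.0050 + 1.1920i → escape time 3
(row=1, col=4): c = 0.3900 + 1.1920i → escape time 2
(row=2, col=0): c = -1.1900 + 0.8840i → escape time 3
(row=2, col=1): c = -0.7950 + 0.8840i → escape time 4
(row=2, col=2): c = -0.4000 + 0.8840i → escape time 5
(row=2, col=3): c = -0.0050 + 0.8840i → escape time 8
(row=2, col=4): c = 0.3900 + 0.8840i → escape time 3
(row=3, col=0): c = -1.1900 + 0.5760i → escape time 4
(row=3, col=1): c = -0.7950 + 0.5760i → escape time 5
(row=3, col=2): c = -0.4000 + 0.5760i → escape time 9
(row=3, col=3): c = -0.0050 + 0.5760i → escape time 9
(row=3, col=4): c = 0.3900 + 0.5760i → escape time 9
(row=4, col=0): c = -1.1900 + 0.2680i → escape time 9
(row=4, col=1): c = -0.7950 + 0.2680i → escape time 9
(row=4, col=2): c = -0.4000 + 0.2680i → escape time 9
(row=4, col=3): c = -0.0050 + 0.2680i → escape time 9
(row=4, col=4): c = 0.3900 + 0.2680i → escape time 9
(row=5, col=0): c = -1.1900 + -0.0400i → escape time 9
(row=5, col=1): c = -0.7950 + -0.0400i → escape time 9
(row=5, col=2): c = -0.4000 + -0.0400i → escape time 9
(row=5, col=3): c = -0.0050 + -0.0400i → escape time 9
(row=5, col=4): c = 0.3900 + -0.0400i → escape time 7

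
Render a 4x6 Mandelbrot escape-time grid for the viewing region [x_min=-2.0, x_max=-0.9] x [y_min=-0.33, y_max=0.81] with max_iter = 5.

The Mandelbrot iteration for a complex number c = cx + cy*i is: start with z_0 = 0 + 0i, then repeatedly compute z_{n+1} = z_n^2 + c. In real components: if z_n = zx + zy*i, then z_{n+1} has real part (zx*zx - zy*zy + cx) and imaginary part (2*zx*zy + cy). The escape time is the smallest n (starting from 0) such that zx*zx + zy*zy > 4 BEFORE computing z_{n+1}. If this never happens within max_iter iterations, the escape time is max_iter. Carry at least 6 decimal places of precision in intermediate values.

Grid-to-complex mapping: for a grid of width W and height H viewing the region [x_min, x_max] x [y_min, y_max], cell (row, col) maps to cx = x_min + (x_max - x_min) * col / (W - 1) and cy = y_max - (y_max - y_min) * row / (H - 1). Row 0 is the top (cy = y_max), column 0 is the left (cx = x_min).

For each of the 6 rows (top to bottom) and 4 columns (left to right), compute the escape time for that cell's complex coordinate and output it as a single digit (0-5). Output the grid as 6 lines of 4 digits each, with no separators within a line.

(row=0, col=0): c = -2.0000 + 0.8100i → escape time 1
(row=0, col=1): c = -1.6333 + 0.8100i → escape time 3
(row=0, col=2): c = -1.2667 + 0.8100i → escape time 3
(row=0, col=3): c = -0.9000 + 0.8100i → escape time 4
(row=1, col=0): c = -2.0000 + 0.5820i → escape time 1
(row=1, col=1): c = -1.6333 + 0.5820i → escape time 3
(row=1, col=2): c = -1.2667 + 0.5820i → escape time 3
(row=1, col=3): c = -0.9000 + 0.5820i → escape time 5
(row=2, col=0): c = -2.0000 + 0.3540i → escape time 1
(row=2, col=1): c = -1.6333 + 0.3540i → escape time 4
(row=2, col=2): c = -1.2667 + 0.3540i → escape time 5
(row=2, col=3): c = -0.9000 + 0.3540i → escape time 5
(row=3, col=0): c = -2.0000 + 0.1260i → escape time 1
(row=3, col=1): c = -1.6333 + 0.1260i → escape time 5
(row=3, col=2): c = -1.2667 + 0.1260i → escape time 5
(row=3, col=3): c = -0.9000 + 0.1260i → escape time 5
(row=4, col=0): c = -2.0000 + -0.1020i → escape time 1
(row=4, col=1): c = -1.6333 + -0.1020i → escape time 5
(row=4, col=2): c = -1.2667 + -0.1020i → escape time 5
(row=4, col=3): c = -0.9000 + -0.1020i → escape time 5
(row=5, col=0): c = -2.0000 + -0.3300i → escape time 1
(row=5, col=1): c = -1.6333 + -0.3300i → escape time 4
(row=5, col=2): c = -1.2667 + -0.3300i → escape time 5
(row=5, col=3): c = -0.9000 + -0.3300i → escape time 5

Answer: 1334
1335
1455
1555
1555
1455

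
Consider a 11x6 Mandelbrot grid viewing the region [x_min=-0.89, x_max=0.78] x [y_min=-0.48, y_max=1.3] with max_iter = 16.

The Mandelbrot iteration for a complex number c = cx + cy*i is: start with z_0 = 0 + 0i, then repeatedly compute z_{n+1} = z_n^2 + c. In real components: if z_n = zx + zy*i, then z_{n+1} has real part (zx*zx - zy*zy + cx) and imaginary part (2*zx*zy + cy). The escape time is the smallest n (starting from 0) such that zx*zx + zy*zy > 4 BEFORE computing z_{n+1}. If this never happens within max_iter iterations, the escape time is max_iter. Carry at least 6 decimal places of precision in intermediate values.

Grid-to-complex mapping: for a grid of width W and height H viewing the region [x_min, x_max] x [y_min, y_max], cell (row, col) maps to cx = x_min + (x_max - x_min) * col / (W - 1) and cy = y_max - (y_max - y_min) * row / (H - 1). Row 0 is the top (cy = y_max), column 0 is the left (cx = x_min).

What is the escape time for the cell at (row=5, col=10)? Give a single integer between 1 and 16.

z_0 = 0 + 0i, c = 0.7800 + -0.4800i
Iter 1: z = 0.7800 + -0.4800i, |z|^2 = 0.8388
Iter 2: z = 1.1580 + -1.2288i, |z|^2 = 2.8509
Iter 3: z = 0.6110 + -3.3259i, |z|^2 = 11.4350
Escaped at iteration 3

Answer: 3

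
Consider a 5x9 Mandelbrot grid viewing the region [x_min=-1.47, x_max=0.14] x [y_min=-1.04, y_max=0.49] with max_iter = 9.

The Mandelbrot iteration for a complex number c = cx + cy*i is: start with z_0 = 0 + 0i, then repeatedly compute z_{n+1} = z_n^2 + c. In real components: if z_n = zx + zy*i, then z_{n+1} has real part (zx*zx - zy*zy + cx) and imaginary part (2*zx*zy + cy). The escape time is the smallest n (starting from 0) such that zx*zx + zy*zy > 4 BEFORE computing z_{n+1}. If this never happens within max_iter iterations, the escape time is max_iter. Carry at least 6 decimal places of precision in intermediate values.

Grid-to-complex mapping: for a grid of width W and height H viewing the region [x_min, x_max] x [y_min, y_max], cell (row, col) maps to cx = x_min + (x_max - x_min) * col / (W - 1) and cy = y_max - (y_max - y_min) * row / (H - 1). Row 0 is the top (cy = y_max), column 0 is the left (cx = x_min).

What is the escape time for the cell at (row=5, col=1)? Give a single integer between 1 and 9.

Answer: 5

Derivation:
z_0 = 0 + 0i, c = -1.0675 + -0.4663i
Iter 1: z = -1.0675 + -0.4663i, |z|^2 = 1.3569
Iter 2: z = -0.1453 + 0.5292i, |z|^2 = 0.3012
Iter 3: z = -1.3264 + -0.6201i, |z|^2 = 2.1439
Iter 4: z = 0.3074 + 1.1787i, |z|^2 = 1.4838
Iter 5: z = -2.3623 + 0.2585i, |z|^2 = 5.6474
Escaped at iteration 5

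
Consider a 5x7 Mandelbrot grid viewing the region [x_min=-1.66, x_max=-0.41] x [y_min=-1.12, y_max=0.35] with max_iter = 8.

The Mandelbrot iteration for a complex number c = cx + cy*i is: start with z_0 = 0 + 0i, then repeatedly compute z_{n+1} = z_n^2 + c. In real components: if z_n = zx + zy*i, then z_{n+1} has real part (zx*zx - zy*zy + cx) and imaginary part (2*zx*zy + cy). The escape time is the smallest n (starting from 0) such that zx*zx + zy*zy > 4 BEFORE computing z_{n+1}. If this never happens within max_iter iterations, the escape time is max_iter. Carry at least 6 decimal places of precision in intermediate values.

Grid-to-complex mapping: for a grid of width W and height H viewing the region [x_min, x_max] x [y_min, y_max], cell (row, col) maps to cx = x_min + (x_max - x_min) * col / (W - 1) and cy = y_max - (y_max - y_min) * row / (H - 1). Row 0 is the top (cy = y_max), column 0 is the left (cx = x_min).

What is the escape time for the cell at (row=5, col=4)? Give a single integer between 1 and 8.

Answer: 5

Derivation:
z_0 = 0 + 0i, c = -0.4100 + -0.8750i
Iter 1: z = -0.4100 + -0.8750i, |z|^2 = 0.9337
Iter 2: z = -1.0075 + -0.1575i, |z|^2 = 1.0399
Iter 3: z = 0.5803 + -0.5576i, |z|^2 = 0.6477
Iter 4: z = -0.3842 + -1.5222i, |z|^2 = 2.4647
Iter 5: z = -2.5794 + 0.2947i, |z|^2 = 6.7403
Escaped at iteration 5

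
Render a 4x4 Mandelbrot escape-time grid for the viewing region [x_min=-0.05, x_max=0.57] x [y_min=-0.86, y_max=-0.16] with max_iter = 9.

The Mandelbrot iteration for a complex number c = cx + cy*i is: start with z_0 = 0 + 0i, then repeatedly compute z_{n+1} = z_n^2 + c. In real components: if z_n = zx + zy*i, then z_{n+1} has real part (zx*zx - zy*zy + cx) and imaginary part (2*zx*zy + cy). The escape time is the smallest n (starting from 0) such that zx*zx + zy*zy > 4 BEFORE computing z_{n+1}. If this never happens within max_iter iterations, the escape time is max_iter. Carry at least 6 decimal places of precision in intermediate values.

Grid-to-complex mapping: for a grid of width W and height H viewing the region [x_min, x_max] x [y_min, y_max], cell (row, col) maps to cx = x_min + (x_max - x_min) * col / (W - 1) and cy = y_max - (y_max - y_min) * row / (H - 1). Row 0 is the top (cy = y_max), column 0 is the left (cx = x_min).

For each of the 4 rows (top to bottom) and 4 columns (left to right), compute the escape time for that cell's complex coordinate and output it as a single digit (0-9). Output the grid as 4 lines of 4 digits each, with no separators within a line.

Answer: 9994
9994
9993
9543

Derivation:
(row=0, col=0): c = -0.0500 + -0.1600i → escape time 9
(row=0, col=1): c = 0.1567 + -0.1600i → escape time 9
(row=0, col=2): c = 0.3633 + -0.1600i → escape time 9
(row=0, col=3): c = 0.5700 + -0.1600i → escape time 4
(row=1, col=0): c = -0.0500 + -0.3933i → escape time 9
(row=1, col=1): c = 0.1567 + -0.3933i → escape time 9
(row=1, col=2): c = 0.3633 + -0.3933i → escape time 9
(row=1, col=3): c = 0.5700 + -0.3933i → escape time 4
(row=2, col=0): c = -0.0500 + -0.6267i → escape time 9
(row=2, col=1): c = 0.1567 + -0.6267i → escape time 9
(row=2, col=2): c = 0.3633 + -0.6267i → escape time 9
(row=2, col=3): c = 0.5700 + -0.6267i → escape time 3
(row=3, col=0): c = -0.0500 + -0.8600i → escape time 9
(row=3, col=1): c = 0.1567 + -0.8600i → escape time 5
(row=3, col=2): c = 0.3633 + -0.8600i → escape time 4
(row=3, col=3): c = 0.5700 + -0.8600i → escape time 3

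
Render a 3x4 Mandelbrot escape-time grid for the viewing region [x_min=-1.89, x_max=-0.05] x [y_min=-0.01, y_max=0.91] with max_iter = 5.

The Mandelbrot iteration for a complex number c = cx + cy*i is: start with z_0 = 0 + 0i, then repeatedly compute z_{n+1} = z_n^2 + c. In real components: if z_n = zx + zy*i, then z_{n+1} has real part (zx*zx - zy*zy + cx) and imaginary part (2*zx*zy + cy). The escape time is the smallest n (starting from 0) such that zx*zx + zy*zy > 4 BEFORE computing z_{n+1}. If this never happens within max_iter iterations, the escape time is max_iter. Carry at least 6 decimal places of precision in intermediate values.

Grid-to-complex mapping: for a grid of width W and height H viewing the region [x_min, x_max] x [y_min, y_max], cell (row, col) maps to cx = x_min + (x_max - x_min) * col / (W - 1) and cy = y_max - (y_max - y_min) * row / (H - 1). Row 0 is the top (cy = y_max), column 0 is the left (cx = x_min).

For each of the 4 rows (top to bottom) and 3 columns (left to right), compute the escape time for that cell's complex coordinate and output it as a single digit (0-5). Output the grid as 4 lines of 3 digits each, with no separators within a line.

(row=0, col=0): c = -1.8900 + 0.9100i → escape time 1
(row=0, col=1): c = -0.9700 + 0.9100i → escape time 3
(row=0, col=2): c = -0.0500 + 0.9100i → escape time 5
(row=1, col=0): c = -1.8900 + 0.6033i → escape time 2
(row=1, col=1): c = -0.9700 + 0.6033i → escape time 5
(row=1, col=2): c = -0.0500 + 0.6033i → escape time 5
(row=2, col=0): c = -1.8900 + 0.2967i → escape time 3
(row=2, col=1): c = -0.9700 + 0.2967i → escape time 5
(row=2, col=2): c = -0.0500 + 0.2967i → escape time 5
(row=3, col=0): c = -1.8900 + -0.0100i → escape time 5
(row=3, col=1): c = -0.9700 + -0.0100i → escape time 5
(row=3, col=2): c = -0.0500 + -0.0100i → escape time 5

Answer: 135
255
355
555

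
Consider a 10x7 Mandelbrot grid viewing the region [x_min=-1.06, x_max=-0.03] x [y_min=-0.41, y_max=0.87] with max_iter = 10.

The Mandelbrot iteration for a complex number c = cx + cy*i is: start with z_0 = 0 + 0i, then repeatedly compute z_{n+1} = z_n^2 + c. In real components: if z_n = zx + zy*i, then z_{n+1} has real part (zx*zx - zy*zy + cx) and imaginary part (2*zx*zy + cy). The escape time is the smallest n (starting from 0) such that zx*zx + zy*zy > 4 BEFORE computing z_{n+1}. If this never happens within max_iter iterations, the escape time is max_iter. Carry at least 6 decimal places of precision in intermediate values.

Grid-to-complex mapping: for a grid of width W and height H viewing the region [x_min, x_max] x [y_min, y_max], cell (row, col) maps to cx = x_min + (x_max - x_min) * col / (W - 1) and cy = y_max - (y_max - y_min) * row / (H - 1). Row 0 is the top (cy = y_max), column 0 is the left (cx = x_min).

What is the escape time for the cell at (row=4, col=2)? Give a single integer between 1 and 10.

Answer: 10

Derivation:
z_0 = 0 + 0i, c = -0.8311 + 0.0167i
Iter 1: z = -0.8311 + 0.0167i, |z|^2 = 0.6910
Iter 2: z = -0.1406 + -0.0110i, |z|^2 = 0.0199
Iter 3: z = -0.8115 + 0.0198i, |z|^2 = 0.6588
Iter 4: z = -0.1730 + -0.0154i, |z|^2 = 0.0302
Iter 5: z = -0.8014 + 0.0220i, |z|^2 = 0.6427
Iter 6: z = -0.1893 + -0.0186i, |z|^2 = 0.0362
Iter 7: z = -0.7956 + 0.0237i, |z|^2 = 0.6335
Iter 8: z = -0.1987 + -0.0211i, |z|^2 = 0.0399
Iter 9: z = -0.7921 + 0.0250i, |z|^2 = 0.6280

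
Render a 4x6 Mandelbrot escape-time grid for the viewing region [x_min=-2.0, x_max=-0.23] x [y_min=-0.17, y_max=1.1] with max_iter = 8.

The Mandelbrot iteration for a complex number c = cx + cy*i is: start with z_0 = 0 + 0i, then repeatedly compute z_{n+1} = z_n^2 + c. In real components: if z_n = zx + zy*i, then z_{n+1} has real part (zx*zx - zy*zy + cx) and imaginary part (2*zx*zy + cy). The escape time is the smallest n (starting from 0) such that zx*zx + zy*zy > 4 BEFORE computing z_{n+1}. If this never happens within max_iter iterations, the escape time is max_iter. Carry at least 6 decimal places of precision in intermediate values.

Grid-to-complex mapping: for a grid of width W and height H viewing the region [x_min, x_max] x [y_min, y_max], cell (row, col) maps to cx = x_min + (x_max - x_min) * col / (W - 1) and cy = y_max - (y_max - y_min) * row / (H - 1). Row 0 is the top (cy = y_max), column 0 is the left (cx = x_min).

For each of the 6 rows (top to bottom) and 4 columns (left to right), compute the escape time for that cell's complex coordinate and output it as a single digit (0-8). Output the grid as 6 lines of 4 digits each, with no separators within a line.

Answer: 1237
1348
1358
1588
1888
1888

Derivation:
(row=0, col=0): c = -2.0000 + 1.1000i → escape time 1
(row=0, col=1): c = -1.4100 + 1.1000i → escape time 2
(row=0, col=2): c = -0.8200 + 1.1000i → escape time 3
(row=0, col=3): c = -0.2300 + 1.1000i → escape time 7
(row=1, col=0): c = -2.0000 + 0.8460i → escape time 1
(row=1, col=1): c = -1.4100 + 0.8460i → escape time 3
(row=1, col=2): c = -0.8200 + 0.8460i → escape time 4
(row=1, col=3): c = -0.2300 + 0.8460i → escape time 8
(row=2, col=0): c = -2.0000 + 0.5920i → escape time 1
(row=2, col=1): c = -1.4100 + 0.5920i → escape time 3
(row=2, col=2): c = -0.8200 + 0.5920i → escape time 5
(row=2, col=3): c = -0.2300 + 0.5920i → escape time 8
(row=3, col=0): c = -2.0000 + 0.3380i → escape time 1
(row=3, col=1): c = -1.4100 + 0.3380i → escape time 5
(row=3, col=2): c = -0.8200 + 0.3380i → escape time 8
(row=3, col=3): c = -0.2300 + 0.3380i → escape time 8
(row=4, col=0): c = -2.0000 + 0.0840i → escape time 1
(row=4, col=1): c = -1.4100 + 0.0840i → escape time 8
(row=4, col=2): c = -0.8200 + 0.0840i → escape time 8
(row=4, col=3): c = -0.2300 + 0.0840i → escape time 8
(row=5, col=0): c = -2.0000 + -0.1700i → escape time 1
(row=5, col=1): c = -1.4100 + -0.1700i → escape time 8
(row=5, col=2): c = -0.8200 + -0.1700i → escape time 8
(row=5, col=3): c = -0.2300 + -0.1700i → escape time 8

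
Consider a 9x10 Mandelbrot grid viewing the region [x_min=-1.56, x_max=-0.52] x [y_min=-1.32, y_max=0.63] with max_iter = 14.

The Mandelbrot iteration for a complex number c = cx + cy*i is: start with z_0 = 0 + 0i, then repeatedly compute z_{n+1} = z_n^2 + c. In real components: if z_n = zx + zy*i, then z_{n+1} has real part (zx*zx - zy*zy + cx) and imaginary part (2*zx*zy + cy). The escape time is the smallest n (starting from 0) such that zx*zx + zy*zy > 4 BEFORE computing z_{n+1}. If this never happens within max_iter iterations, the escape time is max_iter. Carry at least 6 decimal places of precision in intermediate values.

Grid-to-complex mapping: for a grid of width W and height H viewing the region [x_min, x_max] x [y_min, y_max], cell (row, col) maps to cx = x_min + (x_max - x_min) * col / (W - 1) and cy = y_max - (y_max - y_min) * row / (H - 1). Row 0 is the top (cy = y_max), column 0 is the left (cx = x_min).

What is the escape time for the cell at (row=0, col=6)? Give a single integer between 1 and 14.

z_0 = 0 + 0i, c = -0.7800 + 0.6300i
Iter 1: z = -0.7800 + 0.6300i, |z|^2 = 1.0053
Iter 2: z = -0.5685 + -0.3528i, |z|^2 = 0.4477
Iter 3: z = -0.5813 + 1.0311i, |z|^2 = 1.4011
Iter 4: z = -1.5054 + -0.5687i, |z|^2 = 2.5896
Iter 5: z = 1.1626 + 2.3423i, |z|^2 = 6.8382
Escaped at iteration 5

Answer: 5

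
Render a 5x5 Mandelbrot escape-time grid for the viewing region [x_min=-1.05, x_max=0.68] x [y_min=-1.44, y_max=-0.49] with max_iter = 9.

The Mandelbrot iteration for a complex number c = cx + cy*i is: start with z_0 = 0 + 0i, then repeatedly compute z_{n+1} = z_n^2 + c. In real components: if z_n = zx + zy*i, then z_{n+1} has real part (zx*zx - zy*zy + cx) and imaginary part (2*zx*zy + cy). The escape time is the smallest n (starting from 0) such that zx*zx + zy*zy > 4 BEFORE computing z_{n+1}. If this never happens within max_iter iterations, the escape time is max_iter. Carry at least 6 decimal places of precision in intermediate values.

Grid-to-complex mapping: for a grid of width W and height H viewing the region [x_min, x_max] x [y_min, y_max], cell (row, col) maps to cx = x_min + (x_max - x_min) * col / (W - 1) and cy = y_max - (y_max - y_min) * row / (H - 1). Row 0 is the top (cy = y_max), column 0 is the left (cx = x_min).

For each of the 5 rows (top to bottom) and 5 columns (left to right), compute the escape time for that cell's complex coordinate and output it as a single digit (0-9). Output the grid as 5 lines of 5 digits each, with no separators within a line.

(row=0, col=0): c = -1.0500 + -0.4900i → escape time 5
(row=0, col=1): c = -0.6175 + -0.4900i → escape time 9
(row=0, col=2): c = -0.1850 + -0.4900i → escape time 9
(row=0, col=3): c = 0.2475 + -0.4900i → escape time 9
(row=0, col=4): c = 0.6800 + -0.4900i → escape time 3
(row=1, col=0): c = -1.0500 + -0.7275i → escape time 3
(row=1, col=1): c = -0.6175 + -0.7275i → escape time 6
(row=1, col=2): c = -0.1850 + -0.7275i → escape time 9
(row=1, col=3): c = 0.2475 + -0.7275i → escape time 6
(row=1, col=4): c = 0.6800 + -0.7275i → escape time 3
(row=2, col=0): c = -1.0500 + -0.9650i → escape time 3
(row=2, col=1): c = -0.6175 + -0.9650i → escape time 4
(row=2, col=2): c = -0.1850 + -0.9650i → escape time 8
(row=2, col=3): c = 0.2475 + -0.9650i → escape time 4
(row=2, col=4): c = 0.6800 + -0.9650i → escape time 2
(row=3, col=0): c = -1.0500 + -1.2025i → escape time 3
(row=3, col=1): c = -0.6175 + -1.2025i → escape time 3
(row=3, col=2): c = -0.1850 + -1.2025i → escape time 3
(row=3, col=3): c = 0.2475 + -1.2025i → escape time 2
(row=3, col=4): c = 0.6800 + -1.2025i → escape time 2
(row=4, col=0): c = -1.0500 + -1.4400i → escape time 2
(row=4, col=1): c = -0.6175 + -1.4400i → escape time 2
(row=4, col=2): c = -0.1850 + -1.4400i → escape time 2
(row=4, col=3): c = 0.2475 + -1.4400i → escape time 2
(row=4, col=4): c = 0.6800 + -1.4400i → escape time 2

Answer: 59993
36963
34842
33322
22222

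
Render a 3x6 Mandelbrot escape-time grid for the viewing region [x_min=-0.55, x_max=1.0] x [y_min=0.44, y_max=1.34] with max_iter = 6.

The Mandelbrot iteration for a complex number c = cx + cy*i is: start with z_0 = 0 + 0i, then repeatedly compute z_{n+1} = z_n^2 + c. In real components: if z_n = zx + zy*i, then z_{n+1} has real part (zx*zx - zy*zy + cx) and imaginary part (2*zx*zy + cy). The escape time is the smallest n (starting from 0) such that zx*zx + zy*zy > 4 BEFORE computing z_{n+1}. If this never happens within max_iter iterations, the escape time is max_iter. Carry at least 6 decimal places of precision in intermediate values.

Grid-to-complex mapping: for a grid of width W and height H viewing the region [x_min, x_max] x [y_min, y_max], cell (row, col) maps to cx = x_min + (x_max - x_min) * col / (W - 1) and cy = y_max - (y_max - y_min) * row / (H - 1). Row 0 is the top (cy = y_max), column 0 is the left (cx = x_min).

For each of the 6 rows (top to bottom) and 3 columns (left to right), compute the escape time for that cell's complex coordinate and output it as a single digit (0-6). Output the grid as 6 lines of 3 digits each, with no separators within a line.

Answer: 222
332
442
552
662
662

Derivation:
(row=0, col=0): c = -0.5500 + 1.3400i → escape time 2
(row=0, col=1): c = 0.2250 + 1.3400i → escape time 2
(row=0, col=2): c = 1.0000 + 1.3400i → escape time 2
(row=1, col=0): c = -0.5500 + 1.1600i → escape time 3
(row=1, col=1): c = 0.2250 + 1.1600i → escape time 3
(row=1, col=2): c = 1.0000 + 1.1600i → escape time 2
(row=2, col=0): c = -0.5500 + 0.9800i → escape time 4
(row=2, col=1): c = 0.2250 + 0.9800i → escape time 4
(row=2, col=2): c = 1.0000 + 0.9800i → escape time 2
(row=3, col=0): c = -0.5500 + 0.8000i → escape time 5
(row=3, col=1): c = 0.2250 + 0.8000i → escape time 5
(row=3, col=2): c = 1.0000 + 0.8000i → escape time 2
(row=4, col=0): c = -0.5500 + 0.6200i → escape time 6
(row=4, col=1): c = 0.2250 + 0.6200i → escape time 6
(row=4, col=2): c = 1.0000 + 0.6200i → escape time 2
(row=5, col=0): c = -0.5500 + 0.4400i → escape time 6
(row=5, col=1): c = 0.2250 + 0.4400i → escape time 6
(row=5, col=2): c = 1.0000 + 0.4400i → escape time 2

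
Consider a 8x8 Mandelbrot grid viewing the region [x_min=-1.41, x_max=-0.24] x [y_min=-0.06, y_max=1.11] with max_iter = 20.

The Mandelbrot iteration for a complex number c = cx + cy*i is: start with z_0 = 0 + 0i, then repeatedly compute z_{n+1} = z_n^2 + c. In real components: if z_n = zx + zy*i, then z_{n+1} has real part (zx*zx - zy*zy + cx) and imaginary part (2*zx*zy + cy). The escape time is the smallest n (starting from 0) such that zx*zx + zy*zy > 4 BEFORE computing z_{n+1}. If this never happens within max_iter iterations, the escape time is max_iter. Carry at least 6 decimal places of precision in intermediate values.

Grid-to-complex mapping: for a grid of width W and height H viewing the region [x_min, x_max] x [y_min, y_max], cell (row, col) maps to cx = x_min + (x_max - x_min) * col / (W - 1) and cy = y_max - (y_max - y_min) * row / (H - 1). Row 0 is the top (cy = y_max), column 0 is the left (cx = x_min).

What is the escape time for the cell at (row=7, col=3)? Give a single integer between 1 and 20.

z_0 = 0 + 0i, c = -0.9086 + -0.0600i
Iter 1: z = -0.9086 + -0.0600i, |z|^2 = 0.8291
Iter 2: z = -0.0867 + 0.0490i, |z|^2 = 0.0099
Iter 3: z = -0.9035 + -0.0685i, |z|^2 = 0.8209
Iter 4: z = -0.0970 + 0.0638i, |z|^2 = 0.0135
Iter 5: z = -0.9032 + -0.0724i, |z|^2 = 0.8211
Iter 6: z = -0.0980 + 0.0707i, |z|^2 = 0.0146
Iter 7: z = -0.9040 + -0.0739i, |z|^2 = 0.8226
Iter 8: z = -0.0969 + 0.0735i, |z|^2 = 0.0148
Iter 9: z = -0.9046 + -0.0742i, |z|^2 = 0.8238
Iter 10: z = -0.0958 + 0.0743i, |z|^2 = 0.0147
Iter 11: z = -0.9049 + -0.0742i, |z|^2 = 0.8244
Iter 12: z = -0.0952 + 0.0744i, |z|^2 = 0.0146
Iter 13: z = -0.9050 + -0.0742i, |z|^2 = 0.8246
Iter 14: z = -0.0950 + 0.0742i, |z|^2 = 0.0145
Iter 15: z = -0.9051 + -0.0741i, |z|^2 = 0.8246
Iter 16: z = -0.0949 + 0.0741i, |z|^2 = 0.0145
Iter 17: z = -0.9051 + -0.0741i, |z|^2 = 0.8246
Iter 18: z = -0.0949 + 0.0741i, |z|^2 = 0.0145
Iter 19: z = -0.9050 + -0.0741i, |z|^2 = 0.8246

Answer: 20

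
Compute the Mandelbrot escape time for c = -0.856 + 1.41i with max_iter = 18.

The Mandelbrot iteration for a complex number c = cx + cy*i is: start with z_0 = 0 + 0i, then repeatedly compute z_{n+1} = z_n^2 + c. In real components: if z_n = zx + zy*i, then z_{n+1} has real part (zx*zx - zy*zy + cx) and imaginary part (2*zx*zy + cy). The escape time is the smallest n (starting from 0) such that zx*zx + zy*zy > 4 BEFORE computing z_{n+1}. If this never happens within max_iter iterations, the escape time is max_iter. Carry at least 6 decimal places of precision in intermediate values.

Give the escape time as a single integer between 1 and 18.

z_0 = 0 + 0i, c = -0.8560 + 1.4100i
Iter 1: z = -0.8560 + 1.4100i, |z|^2 = 2.7208
Iter 2: z = -2.1114 + -1.0039i, |z|^2 = 5.4657
Escaped at iteration 2

Answer: 2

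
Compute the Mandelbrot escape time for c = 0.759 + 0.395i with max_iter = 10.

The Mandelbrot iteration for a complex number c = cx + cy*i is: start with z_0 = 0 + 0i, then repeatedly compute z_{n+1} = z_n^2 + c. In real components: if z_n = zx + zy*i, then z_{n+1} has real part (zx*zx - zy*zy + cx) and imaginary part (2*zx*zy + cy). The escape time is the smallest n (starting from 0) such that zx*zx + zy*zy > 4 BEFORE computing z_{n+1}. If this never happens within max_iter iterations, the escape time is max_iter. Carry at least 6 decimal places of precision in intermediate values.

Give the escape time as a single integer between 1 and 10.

Answer: 3

Derivation:
z_0 = 0 + 0i, c = 0.7590 + 0.3950i
Iter 1: z = 0.7590 + 0.3950i, |z|^2 = 0.7321
Iter 2: z = 1.1791 + 0.9946i, |z|^2 = 2.3794
Iter 3: z = 1.1599 + 2.7404i, |z|^2 = 8.8552
Escaped at iteration 3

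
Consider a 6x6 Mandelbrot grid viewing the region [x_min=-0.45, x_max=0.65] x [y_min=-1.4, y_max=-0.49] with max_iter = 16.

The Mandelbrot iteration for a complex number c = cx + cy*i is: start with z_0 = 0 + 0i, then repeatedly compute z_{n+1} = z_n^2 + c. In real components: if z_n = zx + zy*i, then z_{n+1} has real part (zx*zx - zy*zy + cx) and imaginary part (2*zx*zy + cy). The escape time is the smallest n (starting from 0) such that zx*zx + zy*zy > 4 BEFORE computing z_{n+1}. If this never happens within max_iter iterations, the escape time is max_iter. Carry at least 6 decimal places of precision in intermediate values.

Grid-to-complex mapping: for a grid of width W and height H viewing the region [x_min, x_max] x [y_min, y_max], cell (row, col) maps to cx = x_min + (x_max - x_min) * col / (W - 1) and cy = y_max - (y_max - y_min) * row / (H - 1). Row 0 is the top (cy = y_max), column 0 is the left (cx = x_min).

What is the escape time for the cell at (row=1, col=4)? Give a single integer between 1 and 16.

z_0 = 0 + 0i, c = 0.4300 + -0.6720i
Iter 1: z = 0.4300 + -0.6720i, |z|^2 = 0.6365
Iter 2: z = 0.1633 + -1.2499i, |z|^2 = 1.5890
Iter 3: z = -1.1056 + -1.0803i, |z|^2 = 2.3894
Iter 4: z = 0.4854 + 1.7167i, |z|^2 = 3.1829
Iter 5: z = -2.2815 + 0.9948i, |z|^2 = 6.1950
Escaped at iteration 5

Answer: 5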